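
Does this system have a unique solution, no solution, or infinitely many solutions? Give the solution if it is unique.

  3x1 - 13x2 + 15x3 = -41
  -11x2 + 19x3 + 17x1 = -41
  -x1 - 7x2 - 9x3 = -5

x1 = 0, x2 = 2, x3 = -1

Row-reduce the augmented matrix:
R1 ← R1 / (3).
R2 ← R2 − 17·R1.
R3 ← R3 + 1·R1.
R2 ← R2 / (188/3).
R1 ← R1 + 13/3·R2.
R3 ← R3 + 34/3·R2.
R3 ← R3 / (-749/47).
R1 ← R1 − 41/94·R3.
R2 ← R2 + 99/94·R3.
Reading off the reduced rows gives x1 = 0, x2 = 2, x3 = -1.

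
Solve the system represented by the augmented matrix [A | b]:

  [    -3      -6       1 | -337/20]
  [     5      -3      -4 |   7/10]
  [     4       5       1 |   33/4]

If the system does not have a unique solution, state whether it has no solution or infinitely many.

x_1 = -1/2, x_2 = 13/5, x_3 = -11/4

Row-reduce the augmented matrix:
R1 ← R1 / (-3).
R2 ← R2 − 5·R1.
R3 ← R3 − 4·R1.
R2 ← R2 / (-13).
R1 ← R1 − 2·R2.
R3 ← R3 + 3·R2.
R3 ← R3 / (112/39).
R1 ← R1 + 9/13·R3.
R2 ← R2 − 7/39·R3.
Reading off the reduced rows gives x_1 = -1/2, x_2 = 13/5, x_3 = -11/4.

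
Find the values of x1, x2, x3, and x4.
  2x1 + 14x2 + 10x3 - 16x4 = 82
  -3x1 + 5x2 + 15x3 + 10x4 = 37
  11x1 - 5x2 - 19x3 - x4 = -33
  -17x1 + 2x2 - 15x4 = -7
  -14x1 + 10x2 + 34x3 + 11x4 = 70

x1 = 1, x2 = 5, x3 = 1, x4 = 0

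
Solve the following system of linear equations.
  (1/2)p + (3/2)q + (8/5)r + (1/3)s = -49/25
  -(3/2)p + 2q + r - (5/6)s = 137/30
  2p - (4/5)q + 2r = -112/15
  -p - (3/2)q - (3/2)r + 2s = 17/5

p = -3, q = 1/3, r = -3/5, s = 0

Row-reduce the augmented matrix:
R1 ← R1 / (1/2).
R2 ← R2 + 3/2·R1.
R3 ← R3 − 2·R1.
R4 ← R4 + 1·R1.
R2 ← R2 / (13/2).
R1 ← R1 − 3·R2.
R3 ← R3 + 34/5·R2.
R4 ← R4 − 3/2·R2.
R3 ← R3 / (542/325).
R1 ← R1 − 34/65·R3.
R2 ← R2 − 58/65·R3.
R4 ← R4 − 47/130·R3.
R4 ← R4 / (2341/813).
R1 ← R1 − 775/813·R4.
R2 ← R2 − 175/271·R4.
R3 ← R3 + 565/813·R4.
Reading off the reduced rows gives p = -3, q = 1/3, r = -3/5, s = 0.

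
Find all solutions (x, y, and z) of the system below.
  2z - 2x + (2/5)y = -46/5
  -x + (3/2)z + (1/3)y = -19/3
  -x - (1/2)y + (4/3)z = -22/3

x = 1, y = 2, z = -4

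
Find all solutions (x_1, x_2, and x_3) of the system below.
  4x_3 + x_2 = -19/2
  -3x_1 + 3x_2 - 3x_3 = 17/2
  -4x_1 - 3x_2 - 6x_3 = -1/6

Row-reduce the augmented matrix:
Swap R1 and R2.
R1 ← R1 / (-3).
R3 ← R3 + 4·R1.
R1 ← R1 + 1·R2.
R3 ← R3 + 7·R2.
R3 ← R3 / (26).
R1 ← R1 − 5·R3.
R2 ← R2 − 4·R3.
Reading off the reduced rows gives x_1 = 8/3, x_2 = 5/2, x_3 = -3.

x_1 = 8/3, x_2 = 5/2, x_3 = -3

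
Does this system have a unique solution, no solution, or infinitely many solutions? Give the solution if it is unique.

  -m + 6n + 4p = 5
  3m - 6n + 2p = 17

Row-reduce:
R1 ← R1 / (-1).
R2 ← R2 − 3·R1.
R2 ← R2 / (12).
R1 ← R1 + 6·R2.
Rank is 2 with 3 unknowns, leaving p free.

infinitely many solutions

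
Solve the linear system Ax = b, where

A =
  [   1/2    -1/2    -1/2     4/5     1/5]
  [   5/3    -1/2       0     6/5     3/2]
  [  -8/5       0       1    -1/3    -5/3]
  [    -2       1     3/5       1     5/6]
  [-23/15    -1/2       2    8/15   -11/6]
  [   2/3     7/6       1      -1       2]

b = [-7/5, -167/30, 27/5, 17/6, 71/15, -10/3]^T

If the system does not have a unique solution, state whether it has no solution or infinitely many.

no solution

Row-reduce:
R1 ← R1 / (1/2).
R2 ← R2 − 5/3·R1.
R3 ← R3 + 8/5·R1.
R4 ← R4 + 2·R1.
R5 ← R5 + 23/15·R1.
R6 ← R6 − 2/3·R1.
R2 ← R2 / (7/6).
R1 ← R1 + 1·R2.
R3 ← R3 + 8/5·R2.
R4 ← R4 + 1·R2.
R5 ← R5 + 61/30·R2.
R6 ← R6 − 11/6·R2.
R3 ← R3 / (59/35).
R1 ← R1 − 3/7·R3.
R2 ← R2 − 10/7·R3.
R4 ← R4 − 1/35·R3.
R5 ← R5 − 118/35·R3.
R6 ← R6 + 20/21·R3.
R4 ← R4 / (13006/4425).
R1 ← R1 − 17/59·R4.
R2 ← R2 + 1274/885·R4.
R3 ← R3 − 113/885·R4.
R6 ← R6 − 191/531·R4.
Swap R5 and R6.
R5 ← R5 / (236911/1170540).
R1 ← R1 − 22235/26012·R5.
R2 ← R2 − 49181/27870·R5.
R3 ← R3 + 2573/78036·R5.
R4 ← R4 − 20759/26012·R5.
Row 6 reduces to 0 = -1/2, a contradiction. The system is inconsistent.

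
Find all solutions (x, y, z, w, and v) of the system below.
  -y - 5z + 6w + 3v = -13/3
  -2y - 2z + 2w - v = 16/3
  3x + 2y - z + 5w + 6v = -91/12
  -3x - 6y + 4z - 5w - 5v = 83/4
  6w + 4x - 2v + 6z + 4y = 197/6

Row-reduce the augmented matrix:
Swap R1 and R3.
R1 ← R1 / (3).
R4 ← R4 + 3·R1.
R5 ← R5 − 4·R1.
R2 ← R2 / (-2).
R1 ← R1 − 2/3·R2.
R3 ← R3 + 1·R2.
R4 ← R4 + 4·R2.
R5 ← R5 − 4/3·R2.
R3 ← R3 / (-4).
R1 ← R1 + 1·R3.
R2 ← R2 − 1·R3.
R4 ← R4 − 7·R3.
R5 ← R5 − 6·R3.
R4 ← R4 / (19/4).
R1 ← R1 − 13/12·R4.
R2 ← R2 − 1/4·R4.
R3 ← R3 + 5/4·R4.
R5 ← R5 − 49/6·R4.
R5 ← R5 / (-401/19).
R1 ← R1 + 49/38·R5.
R2 ← R2 − 17/19·R5.
R3 ← R3 − 29/19·R5.
R4 ← R4 − 73/38·R5.
Reading off the reduced rows gives x = 0, y = -5/3, z = 3, w = 11/4, v = -5/2.

x = 0, y = -5/3, z = 3, w = 11/4, v = -5/2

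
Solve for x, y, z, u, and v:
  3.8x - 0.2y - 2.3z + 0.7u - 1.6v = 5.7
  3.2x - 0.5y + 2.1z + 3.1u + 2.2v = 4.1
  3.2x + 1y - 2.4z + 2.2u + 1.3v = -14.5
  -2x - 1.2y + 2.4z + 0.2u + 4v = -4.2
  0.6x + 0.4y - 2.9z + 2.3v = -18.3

Row-reduce the augmented matrix:
R1 ← R1 / (19/5).
R2 ← R2 − 16/5·R1.
R3 ← R3 − 16/5·R1.
R4 ← R4 + 2·R1.
R5 ← R5 − 3/5·R1.
R2 ← R2 / (-63/190).
R1 ← R1 + 1/19·R2.
R3 ← R3 − 111/95·R2.
R4 ← R4 + 124/95·R2.
R5 ← R5 − 41/95·R2.
R3 ← R3 / (289/21).
R1 ← R1 + 157/126·R3.
R2 ← R2 + 767/63·R3.
R4 ← R4 + 4631/315·R3.
R5 ← R5 − 856/315·R3.
R4 ← R4 / (13416/7225).
R1 ← R1 − 2117/2890·R4.
R2 ← R2 − 2427/1445·R4.
R3 ← R3 − 1098/1445·R4.
R5 ← R5 − 15783/14450·R4.
R5 ← R5 / (90939/89440).
R1 ← R1 + 93013/53664·R5.
R2 ← R2 + 19321/8944·R5.
R3 ← R3 + 4915/4472·R5.
R4 ← R4 − 77677/26832·R5.
Reading off the reduced rows gives x = 3, y = -4, z = 4, u = -3, v = -3.

x = 3, y = -4, z = 4, u = -3, v = -3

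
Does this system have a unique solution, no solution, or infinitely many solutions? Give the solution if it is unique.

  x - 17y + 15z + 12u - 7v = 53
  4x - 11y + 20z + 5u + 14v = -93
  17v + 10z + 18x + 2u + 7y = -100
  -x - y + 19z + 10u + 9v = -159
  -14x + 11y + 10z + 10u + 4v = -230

x = 5, y = -6, z = -4, u = -3, v = -6

Row-reduce the augmented matrix:
R2 ← R2 − 4·R1.
R3 ← R3 − 18·R1.
R4 ← R4 + 1·R1.
R5 ← R5 + 14·R1.
R2 ← R2 / (57).
R1 ← R1 + 17·R2.
R3 ← R3 − 313·R2.
R4 ← R4 + 18·R2.
R5 ← R5 + 227·R2.
R3 ← R3 / (-2300/57).
R1 ← R1 − 175/57·R3.
R2 ← R2 + 40/57·R3.
R4 ← R4 − 406/19·R3.
R5 ← R5 − 3460/57·R3.
R4 ← R4 / (23157/1150).
R1 ← R1 − 79/92·R4.
R2 ← R2 + 131/115·R4.
R3 ← R3 + 1261/2300·R4.
R5 ← R5 − 4604/115·R4.
R5 ← R5 / (77651/23157).
R1 ← R1 − 4325/23157·R5.
R2 ← R2 − 11557/23157·R5.
R3 ← R3 − 30655/23157·R5.
R4 ← R4 + 35815/23157·R5.
Reading off the reduced rows gives x = 5, y = -6, z = -4, u = -3, v = -6.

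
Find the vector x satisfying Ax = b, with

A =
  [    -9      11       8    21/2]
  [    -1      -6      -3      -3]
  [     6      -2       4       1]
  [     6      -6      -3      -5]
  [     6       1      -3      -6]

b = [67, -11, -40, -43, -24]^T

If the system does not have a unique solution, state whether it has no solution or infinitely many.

no solution

Row-reduce:
R1 ← R1 / (-9).
R2 ← R2 + 1·R1.
R3 ← R3 − 6·R1.
R4 ← R4 − 6·R1.
R5 ← R5 − 6·R1.
R2 ← R2 / (-65/9).
R1 ← R1 + 11/9·R2.
R3 ← R3 − 16/3·R2.
R4 ← R4 − 4/3·R2.
R5 ← R5 − 25/3·R2.
R3 ← R3 / (84/13).
R1 ← R1 + 3/13·R3.
R2 ← R2 − 7/13·R3.
R4 ← R4 − 21/13·R3.
R5 ← R5 + 28/13·R3.
Swap R4 and R5.
R4 ← R4 / (-13/6).
R1 ← R1 + 2/7·R4.
R2 ← R2 − 1/6·R4.
R3 ← R3 − 16/21·R4.
Row 5 reduces to 0 = 1/2, a contradiction. The system is inconsistent.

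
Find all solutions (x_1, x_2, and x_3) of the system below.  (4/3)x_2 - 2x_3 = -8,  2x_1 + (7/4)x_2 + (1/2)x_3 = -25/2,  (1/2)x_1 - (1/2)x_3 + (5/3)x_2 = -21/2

x_1 = -1, x_2 = -6, x_3 = 0

Row-reduce the augmented matrix:
Swap R1 and R2.
R1 ← R1 / (2).
R3 ← R3 − 1/2·R1.
R2 ← R2 / (4/3).
R1 ← R1 − 7/8·R2.
R3 ← R3 − 59/48·R2.
R3 ← R3 / (39/32).
R1 ← R1 − 25/16·R3.
R2 ← R2 + 3/2·R3.
Reading off the reduced rows gives x_1 = -1, x_2 = -6, x_3 = 0.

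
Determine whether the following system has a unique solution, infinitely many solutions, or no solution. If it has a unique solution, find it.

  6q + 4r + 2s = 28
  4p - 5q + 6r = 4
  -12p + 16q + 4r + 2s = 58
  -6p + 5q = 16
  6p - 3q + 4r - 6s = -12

Row-reduce:
Swap R1 and R2.
R1 ← R1 / (4).
R3 ← R3 + 12·R1.
R4 ← R4 + 6·R1.
R5 ← R5 − 6·R1.
R2 ← R2 / (6).
R1 ← R1 + 5/4·R2.
R3 ← R3 − 1·R2.
R4 ← R4 + 5/2·R2.
R5 ← R5 − 9/2·R2.
R3 ← R3 / (64/3).
R1 ← R1 − 7/3·R3.
R2 ← R2 − 2/3·R3.
R4 ← R4 − 32/3·R3.
R5 ← R5 + 8·R3.
Swap R4 and R5.
R4 ← R4 / (-55/8).
R1 ← R1 − 15/64·R4.
R2 ← R2 − 9/32·R4.
R3 ← R3 − 5/64·R4.
Row 5 reduces to 0 = 1, a contradiction. The system is inconsistent.

no solution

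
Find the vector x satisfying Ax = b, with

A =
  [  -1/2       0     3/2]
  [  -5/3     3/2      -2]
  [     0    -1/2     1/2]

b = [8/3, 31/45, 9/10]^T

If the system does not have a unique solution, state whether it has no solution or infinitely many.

Row-reduce the augmented matrix:
R1 ← R1 / (-1/2).
R2 ← R2 + 5/3·R1.
R2 ← R2 / (3/2).
R3 ← R3 + 1/2·R2.
R3 ← R3 / (-11/6).
R1 ← R1 + 3·R3.
R2 ← R2 + 14/3·R3.
Reading off the reduced rows gives x_1 = -7/3, x_2 = -4/5, x_3 = 1.

x_1 = -7/3, x_2 = -4/5, x_3 = 1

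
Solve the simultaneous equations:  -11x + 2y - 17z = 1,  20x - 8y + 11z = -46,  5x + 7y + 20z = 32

Row-reduce the augmented matrix:
R1 ← R1 / (-11).
R2 ← R2 − 20·R1.
R3 ← R3 − 5·R1.
R2 ← R2 / (-48/11).
R1 ← R1 + 2/11·R2.
R3 ← R3 − 87/11·R2.
R3 ← R3 / (-381/16).
R1 ← R1 − 19/8·R3.
R2 ← R2 − 73/16·R3.
Reading off the reduced rows gives x = -3, y = 1, z = 2.

x = -3, y = 1, z = 2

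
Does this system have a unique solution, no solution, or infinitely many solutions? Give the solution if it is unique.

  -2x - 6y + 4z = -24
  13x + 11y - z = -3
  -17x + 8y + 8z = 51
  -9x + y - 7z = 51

x = -3, y = 3, z = -3

Row-reduce the augmented matrix:
R1 ← R1 / (-2).
R2 ← R2 − 13·R1.
R3 ← R3 + 17·R1.
R4 ← R4 + 9·R1.
R2 ← R2 / (-28).
R1 ← R1 − 3·R2.
R3 ← R3 − 59·R2.
R4 ← R4 − 28·R2.
R3 ← R3 / (747/28).
R1 ← R1 − 19/28·R3.
R2 ← R2 + 25/28·R3.
R4 reduces to 0 = 0, so the extra equation is consistent.
Reading off the reduced rows gives x = -3, y = 3, z = -3.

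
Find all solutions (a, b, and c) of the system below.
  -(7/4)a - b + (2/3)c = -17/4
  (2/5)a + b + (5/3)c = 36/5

infinitely many solutions

Row-reduce:
R1 ← R1 / (-7/4).
R2 ← R2 − 2/5·R1.
R2 ← R2 / (27/35).
R1 ← R1 − 4/7·R2.
Rank is 2 with 3 unknowns, leaving c free.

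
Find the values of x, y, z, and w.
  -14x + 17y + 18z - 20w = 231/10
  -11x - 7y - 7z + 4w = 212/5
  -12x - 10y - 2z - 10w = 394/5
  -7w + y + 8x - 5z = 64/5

Row-reduce the augmented matrix:
R1 ← R1 / (-14).
R2 ← R2 + 11·R1.
R3 ← R3 + 12·R1.
R4 ← R4 − 8·R1.
R2 ← R2 / (-285/14).
R1 ← R1 + 17/14·R2.
R3 ← R3 + 172/7·R2.
R4 ← R4 − 75/7·R2.
R3 ← R3 / (2306/285).
R1 ← R1 + 7/285·R3.
R2 ← R2 − 296/285·R3.
R4 ← R4 + 111/19·R3.
R4 ← R4 / (-23148/1153).
R1 ← R1 − 233/1153·R4.
R2 ← R2 − 1348/1153·R4.
R3 ← R3 + 2373/1153·R4.
Reading off the reduced rows gives x = -12/5, y = -3/2, z = -5/2, w = -3.

x = -12/5, y = -3/2, z = -5/2, w = -3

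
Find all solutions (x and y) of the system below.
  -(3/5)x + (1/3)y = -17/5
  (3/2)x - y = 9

x = 4, y = -3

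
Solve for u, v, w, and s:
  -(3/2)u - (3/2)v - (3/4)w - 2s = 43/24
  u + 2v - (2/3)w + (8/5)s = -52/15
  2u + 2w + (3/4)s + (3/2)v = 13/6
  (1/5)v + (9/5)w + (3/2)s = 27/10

u = -5/3, v = 1, w = 5/2, s = -4/3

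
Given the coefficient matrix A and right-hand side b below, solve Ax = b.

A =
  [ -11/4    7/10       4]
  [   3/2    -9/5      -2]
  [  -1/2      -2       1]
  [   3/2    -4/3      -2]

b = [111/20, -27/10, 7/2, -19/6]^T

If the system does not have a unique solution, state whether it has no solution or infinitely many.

no solution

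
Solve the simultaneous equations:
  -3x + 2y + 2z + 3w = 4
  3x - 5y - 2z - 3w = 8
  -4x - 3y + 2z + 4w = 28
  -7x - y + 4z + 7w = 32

Row-reduce:
R1 ← R1 / (-3).
R2 ← R2 − 3·R1.
R3 ← R3 + 4·R1.
R4 ← R4 + 7·R1.
R2 ← R2 / (-3).
R1 ← R1 + 2/3·R2.
R3 ← R3 + 17/3·R2.
R4 ← R4 + 17/3·R2.
R3 ← R3 / (-2/3).
R1 ← R1 + 2/3·R3.
R4 ← R4 + 2/3·R3.
Rank is 3 with 4 unknowns, leaving w free.

infinitely many solutions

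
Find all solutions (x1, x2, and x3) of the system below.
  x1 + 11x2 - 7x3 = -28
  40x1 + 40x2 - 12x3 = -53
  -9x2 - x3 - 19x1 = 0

no solution

Row-reduce:
R2 ← R2 − 40·R1.
R3 ← R3 + 19·R1.
R2 ← R2 / (-400).
R1 ← R1 − 11·R2.
R3 ← R3 − 200·R2.
Row 3 reduces to 0 = 3/2, a contradiction. The system is inconsistent.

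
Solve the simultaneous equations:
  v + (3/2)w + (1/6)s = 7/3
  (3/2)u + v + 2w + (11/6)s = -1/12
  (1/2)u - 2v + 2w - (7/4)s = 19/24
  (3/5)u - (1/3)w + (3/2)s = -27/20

Row-reduce the augmented matrix:
Swap R1 and R2.
R1 ← R1 / (3/2).
R3 ← R3 − 1/2·R1.
R4 ← R4 − 3/5·R1.
R1 ← R1 − 2/3·R2.
R3 ← R3 + 7/3·R2.
R4 ← R4 + 2/5·R2.
R3 ← R3 / (29/6).
R1 ← R1 − 1/3·R3.
R2 ← R2 − 3/2·R3.
R4 ← R4 + 8/15·R3.
R4 ← R4 / (1607/2610).
R1 ← R1 − 217/174·R4.
R2 ← R2 − 271/348·R4.
R3 ← R3 + 71/174·R4.
Reading off the reduced rows gives u = -8/3, v = 0, w = 3/2, s = 1/2.

u = -8/3, v = 0, w = 3/2, s = 1/2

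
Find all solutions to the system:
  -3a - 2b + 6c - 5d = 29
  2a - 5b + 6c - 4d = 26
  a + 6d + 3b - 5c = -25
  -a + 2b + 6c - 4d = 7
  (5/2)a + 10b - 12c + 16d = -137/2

no solution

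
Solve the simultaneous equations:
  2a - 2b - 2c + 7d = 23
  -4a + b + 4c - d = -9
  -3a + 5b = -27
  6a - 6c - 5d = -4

no solution

Row-reduce:
R1 ← R1 / (2).
R2 ← R2 + 4·R1.
R3 ← R3 + 3·R1.
R4 ← R4 − 6·R1.
R2 ← R2 / (-3).
R1 ← R1 + 1·R2.
R3 ← R3 − 2·R2.
R4 ← R4 − 6·R2.
R3 ← R3 / (-3).
R1 ← R1 + 1·R3.
Row 4 reduces to 0 = 1, a contradiction. The system is inconsistent.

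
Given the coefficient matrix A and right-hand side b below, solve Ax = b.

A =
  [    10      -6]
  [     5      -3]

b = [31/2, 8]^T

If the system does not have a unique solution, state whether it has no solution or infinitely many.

no solution

Row-reduce:
R1 ← R1 / (10).
R2 ← R2 − 5·R1.
Row 2 reduces to 0 = 1/4, a contradiction. The system is inconsistent.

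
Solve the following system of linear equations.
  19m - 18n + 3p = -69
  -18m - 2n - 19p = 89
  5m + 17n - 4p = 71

Row-reduce the augmented matrix:
R1 ← R1 / (19).
R2 ← R2 + 18·R1.
R3 ← R3 − 5·R1.
R2 ← R2 / (-362/19).
R1 ← R1 + 18/19·R2.
R3 ← R3 − 413/19·R2.
R3 ← R3 / (-8407/362).
R1 ← R1 − 174/181·R3.
R2 ← R2 − 307/362·R3.
Reading off the reduced rows gives m = 0, n = 3, p = -5.

m = 0, n = 3, p = -5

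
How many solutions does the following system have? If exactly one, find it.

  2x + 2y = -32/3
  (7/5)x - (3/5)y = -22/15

x = -7/3, y = -3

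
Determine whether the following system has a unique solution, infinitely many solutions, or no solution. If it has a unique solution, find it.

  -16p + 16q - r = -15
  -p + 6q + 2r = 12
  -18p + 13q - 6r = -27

p = 4, q = 3, r = -1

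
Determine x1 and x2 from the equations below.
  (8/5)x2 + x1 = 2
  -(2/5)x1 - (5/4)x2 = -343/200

Row-reduce the augmented matrix:
R2 ← R2 + 2/5·R1.
R2 ← R2 / (-61/100).
R1 ← R1 − 8/5·R2.
Reading off the reduced rows gives x1 = -2/5, x2 = 3/2.

x1 = -2/5, x2 = 3/2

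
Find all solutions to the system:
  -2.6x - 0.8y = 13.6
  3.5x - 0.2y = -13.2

x = -4, y = -4

Row-reduce the augmented matrix:
R1 ← R1 / (-13/5).
R2 ← R2 − 7/2·R1.
R2 ← R2 / (-83/65).
R1 ← R1 − 4/13·R2.
Reading off the reduced rows gives x = -4, y = -4.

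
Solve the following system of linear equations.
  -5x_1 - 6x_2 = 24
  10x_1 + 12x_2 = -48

infinitely many solutions

Row-reduce:
R1 ← R1 / (-5).
R2 ← R2 − 10·R1.
Rank is 1 with 2 unknowns, leaving x_2 free.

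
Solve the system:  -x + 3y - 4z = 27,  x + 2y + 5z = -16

Row-reduce:
R1 ← R1 / (-1).
R2 ← R2 − 1·R1.
R2 ← R2 / (5).
R1 ← R1 + 3·R2.
Rank is 2 with 3 unknowns, leaving z free.

infinitely many solutions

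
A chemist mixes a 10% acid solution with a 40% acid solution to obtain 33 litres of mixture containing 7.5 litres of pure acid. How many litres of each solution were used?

litres of solution A: 19, litres of solution B: 14

Let a = litres of solution A, b = litres of solution B.
  a + b = 33
  (1/10)a + (2/5)b = 15/2
Row-reduce the augmented matrix:
R2 ← R2 − 1/10·R1.
R2 ← R2 / (3/10).
R1 ← R1 − 1·R2.
Reading off the reduced rows gives a = 19, b = 14.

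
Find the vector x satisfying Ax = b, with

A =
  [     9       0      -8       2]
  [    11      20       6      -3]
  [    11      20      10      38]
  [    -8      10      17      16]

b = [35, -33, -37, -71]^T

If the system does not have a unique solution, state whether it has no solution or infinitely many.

Row-reduce:
R1 ← R1 / (9).
R2 ← R2 − 11·R1.
R3 ← R3 − 11·R1.
R4 ← R4 + 8·R1.
R2 ← R2 / (20).
R3 ← R3 − 20·R2.
R4 ← R4 − 10·R2.
R3 ← R3 / (4).
R1 ← R1 + 8/9·R3.
R2 ← R2 − 71/90·R3.
R4 ← R4 − 2·R3.
Rank is 3 with 4 unknowns, leaving x_4 free.

infinitely many solutions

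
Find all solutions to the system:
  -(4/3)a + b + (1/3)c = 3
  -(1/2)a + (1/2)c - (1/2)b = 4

infinitely many solutions

Row-reduce:
R1 ← R1 / (-4/3).
R2 ← R2 + 1/2·R1.
R2 ← R2 / (-7/8).
R1 ← R1 + 3/4·R2.
Rank is 2 with 3 unknowns, leaving c free.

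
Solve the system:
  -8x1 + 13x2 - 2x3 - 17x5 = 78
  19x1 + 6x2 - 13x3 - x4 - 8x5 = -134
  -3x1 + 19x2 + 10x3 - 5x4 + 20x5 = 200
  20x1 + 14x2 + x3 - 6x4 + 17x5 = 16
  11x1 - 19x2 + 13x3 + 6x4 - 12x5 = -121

x1 = -5, x2 = 5, x3 = 5, x4 = -4, x5 = 1

Row-reduce the augmented matrix:
R1 ← R1 / (-8).
R2 ← R2 − 19·R1.
R3 ← R3 + 3·R1.
R4 ← R4 − 20·R1.
R5 ← R5 − 11·R1.
R2 ← R2 / (295/8).
R1 ← R1 + 13/8·R2.
R3 ← R3 − 113/8·R2.
R4 ← R4 − 93/2·R2.
R5 ← R5 + 9/8·R2.
R3 ← R3 / (5177/295).
R1 ← R1 + 157/295·R3.
R2 ← R2 + 142/295·R3.
R4 ← R4 − 5423/295·R3.
R5 ← R5 − 2864/295·R3.
R4 ← R4 / (504/5177).
R1 ← R1 + 953/5177·R4.
R2 ← R2 + 796/5177·R4.
R3 ← R3 + 1362/5177·R4.
R5 ← R5 − 44127/5177·R4.
R5 ← R5 / (6639/7).
R1 ← R1 + 1289/63·R5.
R2 ← R2 + 1153/63·R5.
R3 ← R3 + 601/21·R5.
R4 ← R4 + 7466/63·R5.
Reading off the reduced rows gives x1 = -5, x2 = 5, x3 = 5, x4 = -4, x5 = 1.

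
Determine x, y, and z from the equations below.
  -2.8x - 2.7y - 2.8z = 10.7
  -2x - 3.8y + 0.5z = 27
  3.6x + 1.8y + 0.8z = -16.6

x = -3, y = -5, z = 4

Row-reduce the augmented matrix:
R1 ← R1 / (-14/5).
R2 ← R2 + 2·R1.
R3 ← R3 − 18/5·R1.
R2 ← R2 / (-131/70).
R1 ← R1 − 27/28·R2.
R3 ← R3 + 117/70·R2.
R3 ← R3 / (-6593/1310).
R1 ← R1 − 1199/524·R3.
R2 ← R2 + 175/131·R3.
Reading off the reduced rows gives x = -3, y = -5, z = 4.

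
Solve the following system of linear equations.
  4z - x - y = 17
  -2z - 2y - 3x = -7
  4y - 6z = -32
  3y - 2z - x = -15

Row-reduce the augmented matrix:
R1 ← R1 / (-1).
R2 ← R2 + 3·R1.
R4 ← R4 + 1·R1.
R1 ← R1 − 1·R2.
R3 ← R3 − 4·R2.
R4 ← R4 − 4·R2.
R3 ← R3 / (50).
R1 ← R1 − 10·R3.
R2 ← R2 + 14·R3.
R4 ← R4 − 50·R3.
R4 reduces to 0 = 0, so the extra equation is consistent.
Reading off the reduced rows gives x = 1, y = -2, z = 4.

x = 1, y = -2, z = 4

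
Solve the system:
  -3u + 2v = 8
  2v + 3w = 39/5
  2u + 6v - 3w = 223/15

u = -2/3, v = 3, w = 3/5

Row-reduce the augmented matrix:
R1 ← R1 / (-3).
R3 ← R3 − 2·R1.
R2 ← R2 / (2).
R1 ← R1 + 2/3·R2.
R3 ← R3 − 22/3·R2.
R3 ← R3 / (-14).
R1 ← R1 − 1·R3.
R2 ← R2 − 3/2·R3.
Reading off the reduced rows gives u = -2/3, v = 3, w = 3/5.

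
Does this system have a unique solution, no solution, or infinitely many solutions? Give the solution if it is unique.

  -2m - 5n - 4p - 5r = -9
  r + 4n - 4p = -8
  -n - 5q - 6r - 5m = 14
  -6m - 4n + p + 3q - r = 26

Row-reduce:
R1 ← R1 / (-2).
R3 ← R3 + 5·R1.
R4 ← R4 + 6·R1.
R2 ← R2 / (4).
R1 ← R1 − 5/2·R2.
R3 ← R3 − 23/2·R2.
R4 ← R4 − 11·R2.
R3 ← R3 / (43/2).
R1 ← R1 − 9/2·R3.
R2 ← R2 + 1·R3.
R4 ← R4 − 24·R3.
R4 ← R4 / (369/43).
R1 ← R1 − 45/43·R4.
R2 ← R2 + 10/43·R4.
R3 ← R3 + 10/43·R4.
Rank is 4 with 5 unknowns, leaving r free.

infinitely many solutions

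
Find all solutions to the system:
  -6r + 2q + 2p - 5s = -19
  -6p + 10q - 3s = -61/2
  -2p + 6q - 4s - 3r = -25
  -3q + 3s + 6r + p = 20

Row-reduce:
R1 ← R1 / (2).
R2 ← R2 + 6·R1.
R3 ← R3 + 2·R1.
R4 ← R4 − 1·R1.
R2 ← R2 / (16).
R1 ← R1 − 1·R2.
R3 ← R3 − 8·R2.
R4 ← R4 + 4·R2.
Swap R3 and R4.
R3 ← R3 / (9/2).
R1 ← R1 + 15/8·R3.
R2 ← R2 + 9/8·R3.
Row 4 reduces to 0 = -1/4, a contradiction. The system is inconsistent.

no solution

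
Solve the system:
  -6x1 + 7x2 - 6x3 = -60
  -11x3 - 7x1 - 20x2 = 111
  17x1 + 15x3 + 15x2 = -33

Row-reduce the augmented matrix:
R1 ← R1 / (-6).
R2 ← R2 + 7·R1.
R3 ← R3 − 17·R1.
R2 ← R2 / (-169/6).
R1 ← R1 + 7/6·R2.
R3 ← R3 − 209/6·R2.
R3 ← R3 / (-1174/169).
R1 ← R1 − 197/169·R3.
R2 ← R2 − 24/169·R3.
Reading off the reduced rows gives x1 = 6, x2 = -6, x3 = -3.

x1 = 6, x2 = -6, x3 = -3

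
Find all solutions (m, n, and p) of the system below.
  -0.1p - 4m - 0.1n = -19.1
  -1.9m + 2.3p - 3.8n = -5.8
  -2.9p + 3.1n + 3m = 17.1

Row-reduce the augmented matrix:
R1 ← R1 / (-4).
R2 ← R2 + 19/10·R1.
R3 ← R3 − 3·R1.
R2 ← R2 / (-1501/400).
R1 ← R1 − 1/40·R2.
R3 ← R3 − 121/40·R2.
R3 ← R3 / (-1625/1501).
R1 ← R1 − 61/1501·R3.
R2 ← R2 + 939/1501·R3.
Reading off the reduced rows gives m = 5, n = -4, p = -5.

m = 5, n = -4, p = -5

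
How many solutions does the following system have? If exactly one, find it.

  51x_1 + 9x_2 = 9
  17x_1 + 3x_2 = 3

Row-reduce:
R1 ← R1 / (51).
R2 ← R2 − 17·R1.
Rank is 1 with 2 unknowns, leaving x_2 free.

infinitely many solutions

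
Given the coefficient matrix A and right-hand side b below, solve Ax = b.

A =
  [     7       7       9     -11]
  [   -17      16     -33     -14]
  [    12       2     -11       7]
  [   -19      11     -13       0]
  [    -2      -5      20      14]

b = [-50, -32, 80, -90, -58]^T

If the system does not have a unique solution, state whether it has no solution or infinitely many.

x_1 = 4, x_2 = -6, x_3 = -4, x_4 = 0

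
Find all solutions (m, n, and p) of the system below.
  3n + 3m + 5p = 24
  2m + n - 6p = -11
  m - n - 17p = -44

no solution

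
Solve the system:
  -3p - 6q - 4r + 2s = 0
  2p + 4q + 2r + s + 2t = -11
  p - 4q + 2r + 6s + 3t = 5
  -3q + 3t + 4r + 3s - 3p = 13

infinitely many solutions

Row-reduce:
R1 ← R1 / (-3).
R2 ← R2 − 2·R1.
R3 ← R3 − 1·R1.
R4 ← R4 + 3·R1.
Swap R2 and R3.
R2 ← R2 / (-6).
R1 ← R1 − 2·R2.
R4 ← R4 − 3·R2.
R3 ← R3 / (-2/3).
R1 ← R1 − 14/9·R3.
R2 ← R2 + 1/9·R3.
R4 ← R4 − 25/3·R3.
R4 ← R4 / (67/2).
R1 ← R1 − 7·R4.
R2 ← R2 + 3/2·R4.
R3 ← R3 + 7/2·R4.
Rank is 4 with 5 unknowns, leaving t free.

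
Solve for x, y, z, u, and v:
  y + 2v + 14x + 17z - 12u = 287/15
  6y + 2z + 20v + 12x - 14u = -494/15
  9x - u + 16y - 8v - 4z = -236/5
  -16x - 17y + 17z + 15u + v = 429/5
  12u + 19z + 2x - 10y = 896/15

x = -4/5, y = -7/3, z = 2, u = 0, v = -2/3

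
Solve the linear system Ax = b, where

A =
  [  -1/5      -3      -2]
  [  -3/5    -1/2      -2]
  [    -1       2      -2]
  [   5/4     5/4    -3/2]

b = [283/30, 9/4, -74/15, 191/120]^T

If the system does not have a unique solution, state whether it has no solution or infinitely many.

Row-reduce the augmented matrix:
R1 ← R1 / (-1/5).
R2 ← R2 + 3/5·R1.
R3 ← R3 + 1·R1.
R4 ← R4 − 5/4·R1.
R2 ← R2 / (17/2).
R1 ← R1 − 15·R2.
R3 ← R3 − 17·R2.
R4 ← R4 + 35/2·R2.
Swap R3 and R4.
R3 ← R3 / (-98/17).
R1 ← R1 − 50/17·R3.
R2 ← R2 − 8/17·R3.
R4 reduces to 0 = 0, so the extra equation is consistent.
Reading off the reduced rows gives x_1 = 7/3, x_2 = -5/2, x_3 = -6/5.

x_1 = 7/3, x_2 = -5/2, x_3 = -6/5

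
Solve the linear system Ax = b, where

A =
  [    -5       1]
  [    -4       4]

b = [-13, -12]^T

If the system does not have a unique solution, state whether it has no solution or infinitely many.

Row-reduce the augmented matrix:
R1 ← R1 / (-5).
R2 ← R2 + 4·R1.
R2 ← R2 / (16/5).
R1 ← R1 + 1/5·R2.
Reading off the reduced rows gives x_1 = 5/2, x_2 = -1/2.

x_1 = 5/2, x_2 = -1/2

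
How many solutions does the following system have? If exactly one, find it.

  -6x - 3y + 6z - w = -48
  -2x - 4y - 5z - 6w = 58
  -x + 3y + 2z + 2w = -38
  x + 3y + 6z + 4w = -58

x = 5, y = -5, z = -6, w = -3

Row-reduce the augmented matrix:
R1 ← R1 / (-6).
R2 ← R2 + 2·R1.
R3 ← R3 + 1·R1.
R4 ← R4 − 1·R1.
R2 ← R2 / (-3).
R1 ← R1 − 1/2·R2.
R3 ← R3 − 7/2·R2.
R4 ← R4 − 5/2·R2.
R3 ← R3 / (-43/6).
R1 ← R1 + 13/6·R3.
R2 ← R2 − 7/3·R3.
R4 ← R4 − 7/6·R3.
R4 ← R4 / (-208/129).
R1 ← R1 − 73/129·R4.
R2 ← R2 − 19/43·R4.
R3 ← R3 − 80/129·R4.
Reading off the reduced rows gives x = 5, y = -5, z = -6, w = -3.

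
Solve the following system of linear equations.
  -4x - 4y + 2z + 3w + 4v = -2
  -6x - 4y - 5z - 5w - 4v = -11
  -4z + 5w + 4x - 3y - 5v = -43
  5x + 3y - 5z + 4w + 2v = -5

infinitely many solutions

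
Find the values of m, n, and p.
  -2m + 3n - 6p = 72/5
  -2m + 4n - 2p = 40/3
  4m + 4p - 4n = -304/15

m = -14/5, n = 8/5, p = -2/3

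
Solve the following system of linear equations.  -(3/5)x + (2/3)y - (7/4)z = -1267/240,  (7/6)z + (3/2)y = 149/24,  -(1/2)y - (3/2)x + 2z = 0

Row-reduce the augmented matrix:
R1 ← R1 / (-3/5).
R3 ← R3 + 3/2·R1.
R2 ← R2 / (3/2).
R1 ← R1 + 10/9·R2.
R3 ← R3 + 13/6·R2.
R3 ← R3 / (1741/216).
R1 ← R1 − 1225/324·R3.
R2 ← R2 − 7/9·R3.
Reading off the reduced rows gives x = 3, y = 2, z = 11/4.

x = 3, y = 2, z = 11/4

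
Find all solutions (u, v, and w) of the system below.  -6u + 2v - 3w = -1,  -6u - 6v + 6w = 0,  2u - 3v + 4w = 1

u = 0, v = 1, w = 1

Row-reduce the augmented matrix:
R1 ← R1 / (-6).
R2 ← R2 + 6·R1.
R3 ← R3 − 2·R1.
R2 ← R2 / (-8).
R1 ← R1 + 1/3·R2.
R3 ← R3 + 7/3·R2.
R3 ← R3 / (3/8).
R1 ← R1 − 1/8·R3.
R2 ← R2 + 9/8·R3.
Reading off the reduced rows gives u = 0, v = 1, w = 1.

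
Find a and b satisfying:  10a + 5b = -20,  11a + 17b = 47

Row-reduce the augmented matrix:
R1 ← R1 / (10).
R2 ← R2 − 11·R1.
R2 ← R2 / (23/2).
R1 ← R1 − 1/2·R2.
Reading off the reduced rows gives a = -5, b = 6.

a = -5, b = 6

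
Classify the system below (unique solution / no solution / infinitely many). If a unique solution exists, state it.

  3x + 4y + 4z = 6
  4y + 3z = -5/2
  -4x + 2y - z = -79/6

Row-reduce the augmented matrix:
R1 ← R1 / (3).
R3 ← R3 + 4·R1.
R2 ← R2 / (4).
R1 ← R1 − 4/3·R2.
R3 ← R3 − 22/3·R2.
R3 ← R3 / (-7/6).
R1 ← R1 − 1/3·R3.
R2 ← R2 − 3/4·R3.
Reading off the reduced rows gives x = 8/3, y = -1, z = 1/2.

x = 8/3, y = -1, z = 1/2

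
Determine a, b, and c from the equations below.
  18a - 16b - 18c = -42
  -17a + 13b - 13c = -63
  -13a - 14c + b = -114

a = 6, b = 6, c = 3

Row-reduce the augmented matrix:
R1 ← R1 / (18).
R2 ← R2 + 17·R1.
R3 ← R3 + 13·R1.
R2 ← R2 / (-19/9).
R1 ← R1 + 8/9·R2.
R3 ← R3 + 95/9·R2.
R3 ← R3 / (123).
R1 ← R1 − 221/19·R3.
R2 ← R2 − 270/19·R3.
Reading off the reduced rows gives a = 6, b = 6, c = 3.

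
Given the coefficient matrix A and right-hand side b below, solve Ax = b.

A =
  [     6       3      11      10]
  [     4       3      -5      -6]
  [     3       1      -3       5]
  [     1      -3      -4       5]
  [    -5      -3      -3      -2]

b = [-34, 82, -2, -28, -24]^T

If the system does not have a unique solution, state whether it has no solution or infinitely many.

x_1 = 6, x_2 = 4, x_3 = -2, x_4 = -6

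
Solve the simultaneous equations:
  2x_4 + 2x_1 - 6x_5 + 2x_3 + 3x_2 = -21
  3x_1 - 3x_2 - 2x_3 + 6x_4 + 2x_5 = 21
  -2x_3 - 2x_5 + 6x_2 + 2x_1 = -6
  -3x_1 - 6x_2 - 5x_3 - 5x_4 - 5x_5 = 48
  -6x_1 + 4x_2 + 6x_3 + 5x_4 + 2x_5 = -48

Row-reduce the augmented matrix:
R1 ← R1 / (2).
R2 ← R2 − 3·R1.
R3 ← R3 − 2·R1.
R4 ← R4 + 3·R1.
R5 ← R5 + 6·R1.
R2 ← R2 / (-15/2).
R1 ← R1 − 3/2·R2.
R3 ← R3 − 3·R2.
R4 ← R4 + 3/2·R2.
R5 ← R5 − 13·R2.
R3 ← R3 / (-6).
R2 ← R2 − 2/3·R3.
R4 ← R4 + 1·R3.
R5 ← R5 − 10/3·R3.
R4 ← R4 / (-37/15).
R1 ← R1 − 8/5·R4.
R2 ← R2 + 22/45·R4.
R3 ← R3 − 2/15·R4.
R5 ← R5 − 709/45·R4.
R5 ← R5 / (-11620/111).
R1 ← R1 + 452/37·R5.
R2 ← R2 − 328/111·R5.
R3 ← R3 + 87/37·R5.
R4 ← R4 − 264/37·R5.
Reading off the reduced rows gives x_1 = 0, x_2 = -3, x_3 = -6, x_4 = 0, x_5 = 0.

x_1 = 0, x_2 = -3, x_3 = -6, x_4 = 0, x_5 = 0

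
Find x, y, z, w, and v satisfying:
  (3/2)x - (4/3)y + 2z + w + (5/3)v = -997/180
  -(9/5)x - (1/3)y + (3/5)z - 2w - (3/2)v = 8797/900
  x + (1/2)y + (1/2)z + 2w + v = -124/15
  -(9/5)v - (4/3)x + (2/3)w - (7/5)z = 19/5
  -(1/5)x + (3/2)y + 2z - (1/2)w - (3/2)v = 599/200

x = -3/5, y = -4/3, z = 0, w = -9/4, v = -5/2

Row-reduce the augmented matrix:
R1 ← R1 / (3/2).
R2 ← R2 + 9/5·R1.
R3 ← R3 − 1·R1.
R4 ← R4 + 4/3·R1.
R5 ← R5 + 1/5·R1.
R2 ← R2 / (-29/15).
R1 ← R1 + 8/9·R2.
R3 ← R3 − 25/18·R2.
R4 ← R4 + 32/27·R2.
R5 ← R5 − 119/90·R2.
R3 ← R3 / (115/87).
R1 ← R1 + 4/87·R3.
R2 ← R2 + 45/29·R3.
R4 ← R4 + 1907/1305·R3.
R5 ← R5 − 3757/870·R3.
R4 ← R4 / (4976/1725).
R1 ← R1 − 122/115·R4.
R2 ← R2 − 30/23·R4.
R3 ← R3 − 66/115·R4.
R5 ← R5 + 3901/1150·R4.
R5 ← R5 / (-1289059/597120).
R1 ← R1 − 30419/29856·R5.
R2 ← R2 − 1903/9952·R5.
R3 ← R3 − 7687/29856·R5.
R4 ← R4 + 7261/59712·R5.
Reading off the reduced rows gives x = -3/5, y = -4/3, z = 0, w = -9/4, v = -5/2.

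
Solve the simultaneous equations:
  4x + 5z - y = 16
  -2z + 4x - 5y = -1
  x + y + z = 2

x = 0, y = -1, z = 3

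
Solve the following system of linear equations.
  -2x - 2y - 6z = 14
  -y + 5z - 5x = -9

infinitely many solutions

Row-reduce:
R1 ← R1 / (-2).
R2 ← R2 + 5·R1.
R2 ← R2 / (4).
R1 ← R1 − 1·R2.
Rank is 2 with 3 unknowns, leaving z free.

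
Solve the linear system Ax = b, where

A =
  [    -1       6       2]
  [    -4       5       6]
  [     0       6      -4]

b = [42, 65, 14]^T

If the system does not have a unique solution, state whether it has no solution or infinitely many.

x_1 = -4, x_2 = 5, x_3 = 4

Row-reduce the augmented matrix:
R1 ← R1 / (-1).
R2 ← R2 + 4·R1.
R2 ← R2 / (-19).
R1 ← R1 + 6·R2.
R3 ← R3 − 6·R2.
R3 ← R3 / (-88/19).
R1 ← R1 + 26/19·R3.
R2 ← R2 − 2/19·R3.
Reading off the reduced rows gives x_1 = -4, x_2 = 5, x_3 = 4.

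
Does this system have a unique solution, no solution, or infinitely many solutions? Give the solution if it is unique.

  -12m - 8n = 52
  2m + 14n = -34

Row-reduce the augmented matrix:
R1 ← R1 / (-12).
R2 ← R2 − 2·R1.
R2 ← R2 / (38/3).
R1 ← R1 − 2/3·R2.
Reading off the reduced rows gives m = -3, n = -2.

m = -3, n = -2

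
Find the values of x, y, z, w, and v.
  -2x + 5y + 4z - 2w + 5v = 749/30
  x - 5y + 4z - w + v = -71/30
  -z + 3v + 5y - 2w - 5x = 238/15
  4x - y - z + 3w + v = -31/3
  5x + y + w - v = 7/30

x = 1/5, y = 7/3, z = 3/2, w = -13/5, v = 1/2

Row-reduce the augmented matrix:
R1 ← R1 / (-2).
R2 ← R2 − 1·R1.
R3 ← R3 + 5·R1.
R4 ← R4 − 4·R1.
R5 ← R5 − 5·R1.
R2 ← R2 / (-5/2).
R1 ← R1 + 5/2·R2.
R3 ← R3 + 15/2·R2.
R4 ← R4 − 9·R2.
R5 ← R5 − 27/2·R2.
R3 ← R3 / (-29).
R1 ← R1 + 8·R3.
R2 ← R2 + 12/5·R3.
R4 ← R4 − 143/5·R3.
R5 ← R5 − 212/5·R3.
R4 ← R4 / (98/145).
R1 ← R1 − 15/29·R4.
R2 ← R2 − 8/145·R4.
R3 ← R3 + 9/29·R4.
R5 ← R5 + 238/145·R4.
R5 ← R5 / (74/7).
R1 ← R1 + 169/49·R5.
R2 ← R2 + 3/49·R5.
R3 ← R3 − 121/49·R5.
R4 ← R4 − 281/49·R5.
Reading off the reduced rows gives x = 1/5, y = 7/3, z = 3/2, w = -13/5, v = 1/2.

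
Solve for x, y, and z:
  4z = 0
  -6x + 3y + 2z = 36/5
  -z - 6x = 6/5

x = -1/5, y = 2, z = 0

Row-reduce the augmented matrix:
Swap R1 and R2.
R1 ← R1 / (-6).
R3 ← R3 + 6·R1.
Swap R2 and R3.
R2 ← R2 / (-3).
R1 ← R1 + 1/2·R2.
R3 ← R3 / (4).
R1 ← R1 − 1/6·R3.
R2 ← R2 − 1·R3.
Reading off the reduced rows gives x = -1/5, y = 2, z = 0.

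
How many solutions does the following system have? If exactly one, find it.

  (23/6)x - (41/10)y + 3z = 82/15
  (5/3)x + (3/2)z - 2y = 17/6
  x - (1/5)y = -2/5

Row-reduce:
R1 ← R1 / (23/6).
R2 ← R2 − 5/3·R1.
R3 ← R3 − 1·R1.
R2 ← R2 / (-5/23).
R1 ← R1 + 123/115·R2.
R3 ← R3 − 20/23·R2.
Rank is 2 with 3 unknowns, leaving z free.

infinitely many solutions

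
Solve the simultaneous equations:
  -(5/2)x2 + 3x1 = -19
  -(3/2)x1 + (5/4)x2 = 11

Row-reduce:
R1 ← R1 / (3).
R2 ← R2 + 3/2·R1.
Row 2 reduces to 0 = 3/2, a contradiction. The system is inconsistent.

no solution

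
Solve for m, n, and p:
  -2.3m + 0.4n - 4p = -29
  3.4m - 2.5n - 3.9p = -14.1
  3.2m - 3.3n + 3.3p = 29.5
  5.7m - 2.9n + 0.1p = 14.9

m = 2, n = -1, p = 6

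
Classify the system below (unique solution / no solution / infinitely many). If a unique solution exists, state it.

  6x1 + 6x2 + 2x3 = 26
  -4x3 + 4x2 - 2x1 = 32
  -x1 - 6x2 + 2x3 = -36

x1 = 2, x2 = 4, x3 = -5

Row-reduce the augmented matrix:
R1 ← R1 / (6).
R2 ← R2 + 2·R1.
R3 ← R3 + 1·R1.
R2 ← R2 / (6).
R1 ← R1 − 1·R2.
R3 ← R3 + 5·R2.
R3 ← R3 / (-4/9).
R1 ← R1 − 8/9·R3.
R2 ← R2 + 5/9·R3.
Reading off the reduced rows gives x1 = 2, x2 = 4, x3 = -5.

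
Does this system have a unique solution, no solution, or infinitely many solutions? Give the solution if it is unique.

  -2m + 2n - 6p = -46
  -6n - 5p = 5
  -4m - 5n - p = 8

m = 3, n = -5, p = 5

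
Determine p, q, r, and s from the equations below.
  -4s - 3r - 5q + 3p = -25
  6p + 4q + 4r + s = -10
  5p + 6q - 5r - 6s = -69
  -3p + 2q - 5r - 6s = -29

p = -4, q = -2, r = 5, s = 2

Row-reduce the augmented matrix:
R1 ← R1 / (3).
R2 ← R2 − 6·R1.
R3 ← R3 − 5·R1.
R4 ← R4 + 3·R1.
R2 ← R2 / (14).
R1 ← R1 + 5/3·R2.
R3 ← R3 − 43/3·R2.
R4 ← R4 + 3·R2.
R3 ← R3 / (-215/21).
R1 ← R1 − 4/21·R3.
R2 ← R2 − 5/7·R3.
R4 ← R4 + 41/7·R3.
R4 ← R4 / (-684/215).
R1 ← R1 + 181/430·R4.
R2 ← R2 − 2/43·R4.
R3 ← R3 − 359/430·R4.
Reading off the reduced rows gives p = -4, q = -2, r = 5, s = 2.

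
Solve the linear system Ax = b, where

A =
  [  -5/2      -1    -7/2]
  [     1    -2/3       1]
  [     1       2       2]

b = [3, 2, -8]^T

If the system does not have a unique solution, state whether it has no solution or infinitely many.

Row-reduce:
R1 ← R1 / (-5/2).
R2 ← R2 − 1·R1.
R3 ← R3 − 1·R1.
R2 ← R2 / (-16/15).
R1 ← R1 − 2/5·R2.
R3 ← R3 − 8/5·R2.
Row 3 reduces to 0 = -2, a contradiction. The system is inconsistent.

no solution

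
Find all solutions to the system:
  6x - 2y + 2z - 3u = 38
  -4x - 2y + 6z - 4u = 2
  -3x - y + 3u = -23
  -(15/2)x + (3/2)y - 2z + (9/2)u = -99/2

infinitely many solutions

Row-reduce:
R1 ← R1 / (6).
R2 ← R2 + 4·R1.
R3 ← R3 + 3·R1.
R4 ← R4 + 15/2·R1.
R2 ← R2 / (-10/3).
R1 ← R1 + 1/3·R2.
R3 ← R3 + 2·R2.
R4 ← R4 + 1·R2.
R3 ← R3 / (-17/5).
R1 ← R1 + 2/5·R3.
R2 ← R2 + 11/5·R3.
R4 ← R4 + 17/10·R3.
Rank is 3 with 4 unknowns, leaving u free.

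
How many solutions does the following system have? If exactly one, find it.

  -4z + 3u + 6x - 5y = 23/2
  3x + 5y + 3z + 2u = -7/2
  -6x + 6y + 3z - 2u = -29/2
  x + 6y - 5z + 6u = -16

x = 3/2, y = -3/2, z = 1/2, u = -1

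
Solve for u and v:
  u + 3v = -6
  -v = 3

u = 3, v = -3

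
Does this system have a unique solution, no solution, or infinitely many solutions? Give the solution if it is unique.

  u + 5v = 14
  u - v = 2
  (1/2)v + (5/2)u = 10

no solution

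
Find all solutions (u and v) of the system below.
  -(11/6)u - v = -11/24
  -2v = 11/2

Row-reduce the augmented matrix:
R1 ← R1 / (-11/6).
R2 ← R2 / (-2).
R1 ← R1 − 6/11·R2.
Reading off the reduced rows gives u = 7/4, v = -11/4.

u = 7/4, v = -11/4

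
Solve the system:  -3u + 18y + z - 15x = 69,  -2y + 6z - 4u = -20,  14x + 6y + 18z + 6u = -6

infinitely many solutions

Row-reduce:
R1 ← R1 / (-15).
R3 ← R3 − 14·R1.
R2 ← R2 / (-2).
R1 ← R1 + 6/5·R2.
R3 ← R3 − 114/5·R2.
R3 ← R3 / (262/3).
R1 ← R1 + 11/3·R3.
R2 ← R2 + 3·R3.
Rank is 3 with 4 unknowns, leaving u free.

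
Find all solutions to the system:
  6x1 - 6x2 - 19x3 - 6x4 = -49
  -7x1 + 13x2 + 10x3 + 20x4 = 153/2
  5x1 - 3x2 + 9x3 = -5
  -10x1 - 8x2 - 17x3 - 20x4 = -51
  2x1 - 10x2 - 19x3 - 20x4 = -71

Row-reduce:
R1 ← R1 / (6).
R2 ← R2 + 7·R1.
R3 ← R3 − 5·R1.
R4 ← R4 + 10·R1.
R5 ← R5 − 2·R1.
R2 ← R2 / (6).
R1 ← R1 + 1·R2.
R3 ← R3 − 2·R2.
R4 ← R4 + 18·R2.
R5 ← R5 + 8·R2.
R3 ← R3 / (260/9).
R1 ← R1 + 187/36·R3.
R2 ← R2 + 73/36·R3.
R4 ← R4 + 511/6·R3.
R5 ← R5 + 260/9·R3.
R4 ← R4 / (2851/260).
R1 ← R1 − 669/520·R4.
R2 ← R2 − 1151/520·R4.
R3 ← R3 − 3/130·R4.
Row 5 reduces to 0 = 1/2, a contradiction. The system is inconsistent.

no solution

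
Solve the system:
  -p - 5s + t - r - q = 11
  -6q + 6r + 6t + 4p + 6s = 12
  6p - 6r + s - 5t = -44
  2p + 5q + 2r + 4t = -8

infinitely many solutions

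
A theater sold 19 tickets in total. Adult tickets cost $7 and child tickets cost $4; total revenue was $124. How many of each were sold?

adult tickets: 16, child tickets: 3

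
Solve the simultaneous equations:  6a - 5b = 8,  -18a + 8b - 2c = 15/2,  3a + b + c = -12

no solution

Row-reduce:
R1 ← R1 / (6).
R2 ← R2 + 18·R1.
R3 ← R3 − 3·R1.
R2 ← R2 / (-7).
R1 ← R1 + 5/6·R2.
R3 ← R3 − 7/2·R2.
Row 3 reduces to 0 = -1/4, a contradiction. The system is inconsistent.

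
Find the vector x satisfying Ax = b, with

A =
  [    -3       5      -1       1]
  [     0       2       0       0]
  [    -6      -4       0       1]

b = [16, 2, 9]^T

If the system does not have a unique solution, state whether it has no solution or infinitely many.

infinitely many solutions

Row-reduce:
R1 ← R1 / (-3).
R3 ← R3 + 6·R1.
R2 ← R2 / (2).
R1 ← R1 + 5/3·R2.
R3 ← R3 + 14·R2.
R3 ← R3 / (2).
R1 ← R1 − 1/3·R3.
Rank is 3 with 4 unknowns, leaving x_4 free.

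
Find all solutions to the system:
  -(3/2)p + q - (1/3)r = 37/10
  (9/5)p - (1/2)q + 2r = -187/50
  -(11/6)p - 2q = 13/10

Row-reduce the augmented matrix:
R1 ← R1 / (-3/2).
R2 ← R2 − 9/5·R1.
R3 ← R3 + 11/6·R1.
R2 ← R2 / (7/10).
R1 ← R1 + 2/3·R2.
R3 ← R3 + 29/9·R2.
R3 ← R3 / (1469/189).
R1 ← R1 − 110/63·R3.
R2 ← R2 − 16/7·R3.
Reading off the reduced rows gives p = -9/5, q = 1, r = 0.

p = -9/5, q = 1, r = 0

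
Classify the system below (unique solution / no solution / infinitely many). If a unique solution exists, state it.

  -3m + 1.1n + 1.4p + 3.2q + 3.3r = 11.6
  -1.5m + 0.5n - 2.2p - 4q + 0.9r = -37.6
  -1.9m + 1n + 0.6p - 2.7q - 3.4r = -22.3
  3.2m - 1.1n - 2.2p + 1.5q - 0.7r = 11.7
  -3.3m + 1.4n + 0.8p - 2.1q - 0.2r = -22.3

Row-reduce the augmented matrix:
R1 ← R1 / (-3).
R2 ← R2 + 3/2·R1.
R3 ← R3 + 19/10·R1.
R4 ← R4 − 16/5·R1.
R5 ← R5 + 33/10·R1.
R2 ← R2 / (-1/20).
R1 ← R1 + 11/30·R2.
R3 ← R3 − 91/300·R2.
R4 ← R4 − 11/150·R2.
R5 ← R5 − 19/100·R2.
R3 ← R3 / (-447/25).
R1 ← R1 − 104/5·R3.
R2 ← R2 − 58·R3.
R4 ← R4 + 124/25·R3.
R5 ← R5 + 294/25·R3.
R4 ← R4 / (11079/1490).
R1 ← R1 + 748/149·R4.
R2 ← R2 + 2017/149·R4.
R3 ← R3 − 645/298·R4.
R5 ← R5 + 431/298·R4.
R5 ← R5 / (132914/166185).
R1 ← R1 + 140858/33237·R5.
R2 ← R2 + 311309/33237·R5.
R3 ← R3 + 8308/11079·R5.
R4 ← R4 − 20138/33237·R5.
Reading off the reduced rows gives m = 6, n = 3, p = 5, q = 5, r = 1.

m = 6, n = 3, p = 5, q = 5, r = 1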